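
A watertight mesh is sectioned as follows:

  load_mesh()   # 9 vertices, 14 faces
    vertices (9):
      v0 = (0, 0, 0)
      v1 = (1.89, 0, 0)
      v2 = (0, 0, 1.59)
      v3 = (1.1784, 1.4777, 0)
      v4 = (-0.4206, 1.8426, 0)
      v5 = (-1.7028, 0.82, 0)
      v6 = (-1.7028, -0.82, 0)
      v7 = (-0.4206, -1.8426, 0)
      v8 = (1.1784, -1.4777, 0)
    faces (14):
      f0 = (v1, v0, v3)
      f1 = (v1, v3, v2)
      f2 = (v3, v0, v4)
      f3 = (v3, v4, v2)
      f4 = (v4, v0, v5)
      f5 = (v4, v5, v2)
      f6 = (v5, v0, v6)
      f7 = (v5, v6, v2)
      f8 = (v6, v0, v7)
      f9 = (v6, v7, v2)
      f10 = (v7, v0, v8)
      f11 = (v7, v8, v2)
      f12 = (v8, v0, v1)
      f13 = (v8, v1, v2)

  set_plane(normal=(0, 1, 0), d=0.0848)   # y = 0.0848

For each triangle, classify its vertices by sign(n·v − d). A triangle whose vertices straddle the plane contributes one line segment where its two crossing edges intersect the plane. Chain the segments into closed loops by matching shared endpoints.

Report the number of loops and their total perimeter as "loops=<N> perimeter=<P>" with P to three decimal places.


loops=1 perimeter=8.239

Straddling triangles (8 of 14):
  (v1,v0,v3) [--+] → (0.0676242, 0.0848, 0)–(1.84916, 0.0848, 0)  len=1.7815
  (v1,v3,v2) [-+-] → (1.84916, 0.0848, 0)–(0.0676242, 0.0848, 1.49876)  len=2.3281
  (v3,v0,v4) [+-+] → (0.0676242, 0.0848, 0)–(-0.0193568, 0.0848, 0)  len=0.0870
  (v3,v4,v2) [++-] → (-0.0193568, 0.0848, 1.51683)–(0.0676242, 0.0848, 1.49876)  len=0.0888
  (v4,v0,v5) [+-+] → (-0.0193568, 0.0848, 0)–(-0.176094, 0.0848, 0)  len=0.1567
  (v4,v5,v2) [++-] → (-0.176094, 0.0848, 1.42557)–(-0.0193568, 0.0848, 1.51683)  len=0.1814
  (v5,v0,v6) [+--] → (-0.176094, 0.0848, 0)–(-1.7028, 0.0848, 0)  len=1.5267
  (v5,v6,v2) [+--] → (-1.7028, 0.0848, 0)–(-0.176094, 0.0848, 1.42557)  len=2.0888

Chained into 1 loop(s):
  loop 1: 8 segments, perimeter = 8.2391
Total perimeter = 8.239


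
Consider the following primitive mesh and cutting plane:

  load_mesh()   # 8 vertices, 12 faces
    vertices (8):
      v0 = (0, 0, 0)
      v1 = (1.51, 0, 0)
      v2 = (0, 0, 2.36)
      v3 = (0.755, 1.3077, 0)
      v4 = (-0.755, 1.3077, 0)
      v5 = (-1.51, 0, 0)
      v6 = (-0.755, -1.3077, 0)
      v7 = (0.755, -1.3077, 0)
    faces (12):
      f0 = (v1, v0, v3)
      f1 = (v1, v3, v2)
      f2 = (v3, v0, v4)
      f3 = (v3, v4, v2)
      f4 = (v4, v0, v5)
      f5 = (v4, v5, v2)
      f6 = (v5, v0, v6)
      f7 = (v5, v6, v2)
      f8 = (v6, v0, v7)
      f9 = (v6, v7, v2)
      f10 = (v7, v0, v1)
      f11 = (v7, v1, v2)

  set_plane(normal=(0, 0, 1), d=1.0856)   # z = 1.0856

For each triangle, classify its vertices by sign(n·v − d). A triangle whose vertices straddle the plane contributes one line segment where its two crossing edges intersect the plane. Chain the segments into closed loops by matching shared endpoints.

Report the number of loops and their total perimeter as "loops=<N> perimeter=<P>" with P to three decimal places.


Straddling triangles (6 of 12):
  (v1,v3,v2) [--+] → (0.4077, 0.706158, 1.0856)–(0.8154, 0, 1.0856)  len=0.8154
  (v3,v4,v2) [--+] → (-0.4077, 0.706158, 1.0856)–(0.4077, 0.706158, 1.0856)  len=0.8154
  (v4,v5,v2) [--+] → (-0.8154, 0, 1.0856)–(-0.4077, 0.706158, 1.0856)  len=0.8154
  (v5,v6,v2) [--+] → (-0.4077, -0.706158, 1.0856)–(-0.8154, 0, 1.0856)  len=0.8154
  (v6,v7,v2) [--+] → (0.4077, -0.706158, 1.0856)–(-0.4077, -0.706158, 1.0856)  len=0.8154
  (v7,v1,v2) [--+] → (0.8154, 0, 1.0856)–(0.4077, -0.706158, 1.0856)  len=0.8154

Chained into 1 loop(s):
  loop 1: 6 segments, perimeter = 4.8924
Total perimeter = 4.892

loops=1 perimeter=4.892


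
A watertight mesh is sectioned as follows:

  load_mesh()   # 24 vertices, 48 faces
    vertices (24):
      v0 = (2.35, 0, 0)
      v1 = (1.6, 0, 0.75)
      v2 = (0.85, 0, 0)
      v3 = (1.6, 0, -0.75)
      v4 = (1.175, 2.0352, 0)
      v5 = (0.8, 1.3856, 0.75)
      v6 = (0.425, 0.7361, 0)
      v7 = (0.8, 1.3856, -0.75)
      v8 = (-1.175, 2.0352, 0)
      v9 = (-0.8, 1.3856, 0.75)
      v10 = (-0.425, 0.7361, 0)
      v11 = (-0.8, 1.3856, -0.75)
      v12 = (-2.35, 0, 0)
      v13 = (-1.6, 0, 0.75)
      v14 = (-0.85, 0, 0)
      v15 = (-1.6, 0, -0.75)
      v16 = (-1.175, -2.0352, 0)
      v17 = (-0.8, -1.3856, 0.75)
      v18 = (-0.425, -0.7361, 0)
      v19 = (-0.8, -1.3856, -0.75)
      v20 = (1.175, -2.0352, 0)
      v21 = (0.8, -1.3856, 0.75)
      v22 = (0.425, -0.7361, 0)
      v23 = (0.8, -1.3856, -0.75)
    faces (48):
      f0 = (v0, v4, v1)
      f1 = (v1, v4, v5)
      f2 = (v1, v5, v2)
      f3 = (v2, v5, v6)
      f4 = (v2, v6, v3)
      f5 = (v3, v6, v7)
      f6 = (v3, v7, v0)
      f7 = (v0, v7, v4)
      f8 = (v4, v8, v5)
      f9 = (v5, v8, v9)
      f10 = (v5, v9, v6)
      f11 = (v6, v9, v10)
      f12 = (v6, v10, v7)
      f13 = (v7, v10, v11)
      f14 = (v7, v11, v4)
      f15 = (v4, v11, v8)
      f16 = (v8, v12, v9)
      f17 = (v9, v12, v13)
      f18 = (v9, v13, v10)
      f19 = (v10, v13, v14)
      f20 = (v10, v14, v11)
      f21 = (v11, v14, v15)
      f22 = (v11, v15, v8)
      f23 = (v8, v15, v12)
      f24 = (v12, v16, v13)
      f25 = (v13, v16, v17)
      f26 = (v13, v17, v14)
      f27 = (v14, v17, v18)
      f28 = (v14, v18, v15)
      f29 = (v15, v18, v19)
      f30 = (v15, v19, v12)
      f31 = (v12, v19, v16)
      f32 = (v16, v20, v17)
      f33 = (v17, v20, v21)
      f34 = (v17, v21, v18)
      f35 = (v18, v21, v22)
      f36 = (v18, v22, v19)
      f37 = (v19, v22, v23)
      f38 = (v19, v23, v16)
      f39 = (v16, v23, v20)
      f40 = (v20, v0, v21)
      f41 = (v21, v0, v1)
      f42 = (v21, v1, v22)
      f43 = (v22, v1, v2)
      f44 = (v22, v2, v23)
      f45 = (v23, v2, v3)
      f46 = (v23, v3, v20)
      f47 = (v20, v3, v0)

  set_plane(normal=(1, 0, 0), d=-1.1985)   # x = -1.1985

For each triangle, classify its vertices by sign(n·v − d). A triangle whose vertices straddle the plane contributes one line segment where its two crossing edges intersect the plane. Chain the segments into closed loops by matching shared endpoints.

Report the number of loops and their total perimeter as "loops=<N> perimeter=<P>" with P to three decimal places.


Straddling triangles (14 of 48):
  (v8,v12,v9) [+-+] → (-1.1985, 1.9945, 0)–(-1.1985, 1.02937, 0.557177)  len=1.1144
  (v9,v12,v13) [+--] → (-1.1985, 1.02937, 0.557177)–(-1.1985, 0.695398, 0.75)  len=0.3856
  (v9,v13,v10) [+-+] → (-1.1985, 0.695398, 0.75)–(-1.1985, 0.251527, 0.493723)  len=0.5125
  (v10,v13,v14) [+-+] → (-1.1985, 0.251527, 0.493723)–(-1.1985, 0, 0.3485)  len=0.2904
  (v11,v14,v15) [++-] → (-1.1985, 0, -0.3485)–(-1.1985, 0.695398, -0.75)  len=0.8030
  (v11,v15,v8) [+-+] → (-1.1985, 0.695398, -0.75)–(-1.1985, 1.92267, -0.0414706)  len=1.4171
  (v8,v15,v12) [+--] → (-1.1985, 1.92267, -0.0414706)–(-1.1985, 1.9945, 0)  len=0.0829
  (v12,v16,v13) [-+-] → (-1.1985, -1.9945, 0)–(-1.1985, -1.92267, 0.0414706)  len=0.0829
  (v13,v16,v17) [-++] → (-1.1985, -1.92267, 0.0414706)–(-1.1985, -0.695398, 0.75)  len=1.4171
  (v13,v17,v14) [-++] → (-1.1985, -0.695398, 0.75)–(-1.1985, 0, 0.3485)  len=0.8030
  (v14,v18,v15) [++-] → (-1.1985, -0.251527, -0.493723)–(-1.1985, 0, -0.3485)  len=0.2904
  (v15,v18,v19) [-++] → (-1.1985, -0.251527, -0.493723)–(-1.1985, -0.695398, -0.75)  len=0.5125
  (v15,v19,v12) [-+-] → (-1.1985, -0.695398, -0.75)–(-1.1985, -1.02937, -0.557177)  len=0.3856
  (v12,v19,v16) [-++] → (-1.1985, -1.02937, -0.557177)–(-1.1985, -1.9945, 0)  len=1.1144

Chained into 1 loop(s):
  loop 1: 14 segments, perimeter = 9.2121
Total perimeter = 9.212

loops=1 perimeter=9.212


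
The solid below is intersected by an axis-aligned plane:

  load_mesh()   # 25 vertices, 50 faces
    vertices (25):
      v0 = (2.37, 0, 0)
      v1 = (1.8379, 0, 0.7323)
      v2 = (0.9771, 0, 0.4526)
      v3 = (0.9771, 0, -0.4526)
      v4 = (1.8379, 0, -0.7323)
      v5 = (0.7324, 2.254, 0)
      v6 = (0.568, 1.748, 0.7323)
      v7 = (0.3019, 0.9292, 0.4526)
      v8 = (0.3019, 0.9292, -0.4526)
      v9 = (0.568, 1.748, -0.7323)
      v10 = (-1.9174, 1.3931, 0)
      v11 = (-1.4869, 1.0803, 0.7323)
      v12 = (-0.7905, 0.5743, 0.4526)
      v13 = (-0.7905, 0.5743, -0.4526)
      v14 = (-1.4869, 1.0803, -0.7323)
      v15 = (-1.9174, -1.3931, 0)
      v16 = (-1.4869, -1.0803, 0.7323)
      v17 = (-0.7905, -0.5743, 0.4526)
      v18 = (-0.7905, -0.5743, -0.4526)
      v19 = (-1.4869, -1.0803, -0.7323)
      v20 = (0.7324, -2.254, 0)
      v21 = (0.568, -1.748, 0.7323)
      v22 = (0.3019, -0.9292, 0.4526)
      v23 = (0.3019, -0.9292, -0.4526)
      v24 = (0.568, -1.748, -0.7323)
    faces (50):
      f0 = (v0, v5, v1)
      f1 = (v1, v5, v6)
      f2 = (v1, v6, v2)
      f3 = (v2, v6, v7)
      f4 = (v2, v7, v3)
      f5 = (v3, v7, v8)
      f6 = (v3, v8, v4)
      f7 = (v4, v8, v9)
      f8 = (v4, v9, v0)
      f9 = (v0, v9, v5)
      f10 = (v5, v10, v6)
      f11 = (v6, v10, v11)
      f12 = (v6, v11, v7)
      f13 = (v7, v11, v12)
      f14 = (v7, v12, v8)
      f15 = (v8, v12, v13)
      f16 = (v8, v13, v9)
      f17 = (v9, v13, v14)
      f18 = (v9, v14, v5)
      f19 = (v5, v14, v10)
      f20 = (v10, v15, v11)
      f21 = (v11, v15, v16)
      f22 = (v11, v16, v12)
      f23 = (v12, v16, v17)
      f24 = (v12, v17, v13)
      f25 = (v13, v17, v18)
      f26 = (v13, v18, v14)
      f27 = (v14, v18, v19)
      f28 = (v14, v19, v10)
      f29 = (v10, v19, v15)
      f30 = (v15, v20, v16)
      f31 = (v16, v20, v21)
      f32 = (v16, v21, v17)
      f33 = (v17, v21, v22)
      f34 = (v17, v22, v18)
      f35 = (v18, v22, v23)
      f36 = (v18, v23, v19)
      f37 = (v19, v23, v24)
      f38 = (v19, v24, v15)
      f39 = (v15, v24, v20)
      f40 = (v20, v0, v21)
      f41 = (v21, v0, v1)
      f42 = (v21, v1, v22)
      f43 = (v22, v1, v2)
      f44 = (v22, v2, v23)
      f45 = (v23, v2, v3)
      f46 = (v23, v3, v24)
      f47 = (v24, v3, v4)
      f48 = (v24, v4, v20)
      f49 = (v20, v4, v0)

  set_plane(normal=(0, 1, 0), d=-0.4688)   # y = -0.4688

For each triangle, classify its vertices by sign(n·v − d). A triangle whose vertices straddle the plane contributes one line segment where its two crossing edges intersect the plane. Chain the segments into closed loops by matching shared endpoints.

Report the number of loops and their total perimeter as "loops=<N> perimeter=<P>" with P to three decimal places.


Straddling triangles (20 of 50):
  (v10,v15,v11) [+-+] → (-1.9174, -0.4688, 0)–(-1.75652, -0.4688, 0.273658)  len=0.3174
  (v11,v15,v16) [+--] → (-1.75652, -0.4688, 0.273658)–(-1.4869, -0.4688, 0.7323)  len=0.5320
  (v11,v16,v12) [+-+] → (-1.4869, -0.4688, 0.7323)–(-1.22953, -0.4688, 0.62893)  len=0.2774
  (v12,v16,v17) [+--] → (-1.22953, -0.4688, 0.62893)–(-0.7905, -0.4688, 0.4526)  len=0.4731
  (v12,v17,v13) [+-+] → (-0.7905, -0.4688, 0.4526)–(-0.7905, -0.4688, 0.369457)  len=0.0831
  (v13,v17,v18) [+--] → (-0.7905, -0.4688, 0.369457)–(-0.7905, -0.4688, -0.4526)  len=0.8221
  (v13,v18,v14) [+-+] → (-0.7905, -0.4688, -0.4526)–(-0.834904, -0.4688, -0.470434)  len=0.0479
  (v14,v18,v19) [+--] → (-0.834904, -0.4688, -0.470434)–(-1.4869, -0.4688, -0.7323)  len=0.7026
  (v14,v19,v10) [+-+] → (-1.4869, -0.4688, -0.7323)–(-1.59333, -0.4688, -0.551253)  len=0.2100
  (v10,v19,v15) [+--] → (-1.59333, -0.4688, -0.551253)–(-1.9174, -0.4688, 0)  len=0.6395
  (v20,v0,v21) [-+-] → (2.0294, -0.4688, 0)–(1.88672, -0.4688, 0.196397)  len=0.2428
  (v21,v0,v1) [-++] → (1.88672, -0.4688, 0.196397)–(1.49732, -0.4688, 0.7323)  len=0.6624
  (v21,v1,v22) [-+-] → (1.49732, -0.4688, 0.7323)–(1.06296, -0.4688, 0.591186)  len=0.4567
  (v22,v1,v2) [-++] → (1.06296, -0.4688, 0.591186)–(0.636448, -0.4688, 0.4526)  len=0.4485
  (v22,v2,v23) [-+-] → (0.636448, -0.4688, 0.4526)–(0.636448, -0.4688, -0.00409152)  len=0.4567
  (v23,v2,v3) [-++] → (0.636448, -0.4688, -0.00409152)–(0.636448, -0.4688, -0.4526)  len=0.4485
  (v23,v3,v24) [-+-] → (0.636448, -0.4688, -0.4526)–(0.867383, -0.4688, -0.527613)  len=0.2428
  (v24,v3,v4) [-++] → (0.867383, -0.4688, -0.527613)–(1.49732, -0.4688, -0.7323)  len=0.6624
  (v24,v4,v20) [-+-] → (1.49732, -0.4688, -0.7323)–(1.60797, -0.4688, -0.579992)  len=0.1883
  (v20,v4,v0) [-++] → (1.60797, -0.4688, -0.579992)–(2.0294, -0.4688, 0)  len=0.7169

Chained into 2 loop(s):
  loop 1: 10 segments, perimeter = 4.1051
  loop 2: 10 segments, perimeter = 4.5259
Total perimeter = 8.631

loops=2 perimeter=8.631


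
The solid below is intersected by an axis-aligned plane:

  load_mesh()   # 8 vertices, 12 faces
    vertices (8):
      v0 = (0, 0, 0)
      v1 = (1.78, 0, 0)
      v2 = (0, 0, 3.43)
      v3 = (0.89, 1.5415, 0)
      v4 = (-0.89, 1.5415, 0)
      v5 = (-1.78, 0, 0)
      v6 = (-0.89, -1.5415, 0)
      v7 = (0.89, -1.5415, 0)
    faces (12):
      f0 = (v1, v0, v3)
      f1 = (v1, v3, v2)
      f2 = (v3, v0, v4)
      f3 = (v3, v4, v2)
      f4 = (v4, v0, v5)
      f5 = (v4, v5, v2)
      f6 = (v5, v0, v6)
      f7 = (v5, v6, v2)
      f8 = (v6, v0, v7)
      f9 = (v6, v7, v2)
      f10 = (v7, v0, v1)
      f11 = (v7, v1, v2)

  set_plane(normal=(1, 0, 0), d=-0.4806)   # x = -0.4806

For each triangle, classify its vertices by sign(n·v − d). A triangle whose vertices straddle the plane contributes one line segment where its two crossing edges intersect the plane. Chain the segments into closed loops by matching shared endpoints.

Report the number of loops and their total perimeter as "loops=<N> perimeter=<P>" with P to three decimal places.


Straddling triangles (8 of 12):
  (v3,v0,v4) [++-] → (-0.4806, 0.83241, 0)–(-0.4806, 1.5415, 0)  len=0.7091
  (v3,v4,v2) [+-+] → (-0.4806, 1.5415, 0)–(-0.4806, 0.83241, 1.5778)  len=1.7298
  (v4,v0,v5) [-+-] → (-0.4806, 0.83241, 0)–(-0.4806, 0, 0)  len=0.8324
  (v4,v5,v2) [--+] → (-0.4806, 0, 2.5039)–(-0.4806, 0.83241, 1.5778)  len=1.2452
  (v5,v0,v6) [-+-] → (-0.4806, 0, 0)–(-0.4806, -0.83241, 0)  len=0.8324
  (v5,v6,v2) [--+] → (-0.4806, -0.83241, 1.5778)–(-0.4806, 0, 2.5039)  len=1.2452
  (v6,v0,v7) [-++] → (-0.4806, -0.83241, 0)–(-0.4806, -1.5415, 0)  len=0.7091
  (v6,v7,v2) [-++] → (-0.4806, -1.5415, 0)–(-0.4806, -0.83241, 1.5778)  len=1.7298

Chained into 1 loop(s):
  loop 1: 8 segments, perimeter = 9.0331
Total perimeter = 9.033

loops=1 perimeter=9.033


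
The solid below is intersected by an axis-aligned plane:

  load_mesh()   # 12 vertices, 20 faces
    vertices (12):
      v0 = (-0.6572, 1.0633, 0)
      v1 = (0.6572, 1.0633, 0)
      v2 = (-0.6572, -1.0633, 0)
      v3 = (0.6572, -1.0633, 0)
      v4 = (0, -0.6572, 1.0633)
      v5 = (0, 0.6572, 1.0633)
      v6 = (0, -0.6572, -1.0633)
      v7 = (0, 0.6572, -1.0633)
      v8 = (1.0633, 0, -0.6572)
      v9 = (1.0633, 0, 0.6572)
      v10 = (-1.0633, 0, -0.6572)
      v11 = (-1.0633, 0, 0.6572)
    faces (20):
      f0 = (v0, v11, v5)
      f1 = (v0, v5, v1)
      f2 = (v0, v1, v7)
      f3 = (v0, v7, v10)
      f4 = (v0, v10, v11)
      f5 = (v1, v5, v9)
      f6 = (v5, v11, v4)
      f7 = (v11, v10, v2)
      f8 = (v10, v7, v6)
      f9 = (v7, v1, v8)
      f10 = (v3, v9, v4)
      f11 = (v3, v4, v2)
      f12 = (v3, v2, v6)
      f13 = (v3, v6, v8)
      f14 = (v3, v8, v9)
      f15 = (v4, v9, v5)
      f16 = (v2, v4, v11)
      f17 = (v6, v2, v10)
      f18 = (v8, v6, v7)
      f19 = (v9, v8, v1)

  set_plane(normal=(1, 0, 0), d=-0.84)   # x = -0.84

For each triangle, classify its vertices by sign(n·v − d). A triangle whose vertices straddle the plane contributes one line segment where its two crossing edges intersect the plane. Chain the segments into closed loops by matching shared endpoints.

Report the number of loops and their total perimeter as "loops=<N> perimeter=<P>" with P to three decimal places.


Straddling triangles (8 of 20):
  (v0,v11,v5) [+-+] → (-0.84, 0.584671, 0.295829)–(-0.84, 0.138016, 0.742484)  len=0.6317
  (v0,v7,v10) [++-] → (-0.84, 0.138016, -0.742484)–(-0.84, 0.584671, -0.295829)  len=0.6317
  (v0,v10,v11) [+--] → (-0.84, 0.584671, -0.295829)–(-0.84, 0.584671, 0.295829)  len=0.5917
  (v5,v11,v4) [+-+] → (-0.84, 0.138016, 0.742484)–(-0.84, -0.138016, 0.742484)  len=0.2760
  (v11,v10,v2) [--+] → (-0.84, -0.584671, -0.295829)–(-0.84, -0.584671, 0.295829)  len=0.5917
  (v10,v7,v6) [-++] → (-0.84, 0.138016, -0.742484)–(-0.84, -0.138016, -0.742484)  len=0.2760
  (v2,v4,v11) [++-] → (-0.84, -0.138016, 0.742484)–(-0.84, -0.584671, 0.295829)  len=0.6317
  (v6,v2,v10) [++-] → (-0.84, -0.584671, -0.295829)–(-0.84, -0.138016, -0.742484)  len=0.6317

Chained into 1 loop(s):
  loop 1: 8 segments, perimeter = 4.2620
Total perimeter = 4.262

loops=1 perimeter=4.262


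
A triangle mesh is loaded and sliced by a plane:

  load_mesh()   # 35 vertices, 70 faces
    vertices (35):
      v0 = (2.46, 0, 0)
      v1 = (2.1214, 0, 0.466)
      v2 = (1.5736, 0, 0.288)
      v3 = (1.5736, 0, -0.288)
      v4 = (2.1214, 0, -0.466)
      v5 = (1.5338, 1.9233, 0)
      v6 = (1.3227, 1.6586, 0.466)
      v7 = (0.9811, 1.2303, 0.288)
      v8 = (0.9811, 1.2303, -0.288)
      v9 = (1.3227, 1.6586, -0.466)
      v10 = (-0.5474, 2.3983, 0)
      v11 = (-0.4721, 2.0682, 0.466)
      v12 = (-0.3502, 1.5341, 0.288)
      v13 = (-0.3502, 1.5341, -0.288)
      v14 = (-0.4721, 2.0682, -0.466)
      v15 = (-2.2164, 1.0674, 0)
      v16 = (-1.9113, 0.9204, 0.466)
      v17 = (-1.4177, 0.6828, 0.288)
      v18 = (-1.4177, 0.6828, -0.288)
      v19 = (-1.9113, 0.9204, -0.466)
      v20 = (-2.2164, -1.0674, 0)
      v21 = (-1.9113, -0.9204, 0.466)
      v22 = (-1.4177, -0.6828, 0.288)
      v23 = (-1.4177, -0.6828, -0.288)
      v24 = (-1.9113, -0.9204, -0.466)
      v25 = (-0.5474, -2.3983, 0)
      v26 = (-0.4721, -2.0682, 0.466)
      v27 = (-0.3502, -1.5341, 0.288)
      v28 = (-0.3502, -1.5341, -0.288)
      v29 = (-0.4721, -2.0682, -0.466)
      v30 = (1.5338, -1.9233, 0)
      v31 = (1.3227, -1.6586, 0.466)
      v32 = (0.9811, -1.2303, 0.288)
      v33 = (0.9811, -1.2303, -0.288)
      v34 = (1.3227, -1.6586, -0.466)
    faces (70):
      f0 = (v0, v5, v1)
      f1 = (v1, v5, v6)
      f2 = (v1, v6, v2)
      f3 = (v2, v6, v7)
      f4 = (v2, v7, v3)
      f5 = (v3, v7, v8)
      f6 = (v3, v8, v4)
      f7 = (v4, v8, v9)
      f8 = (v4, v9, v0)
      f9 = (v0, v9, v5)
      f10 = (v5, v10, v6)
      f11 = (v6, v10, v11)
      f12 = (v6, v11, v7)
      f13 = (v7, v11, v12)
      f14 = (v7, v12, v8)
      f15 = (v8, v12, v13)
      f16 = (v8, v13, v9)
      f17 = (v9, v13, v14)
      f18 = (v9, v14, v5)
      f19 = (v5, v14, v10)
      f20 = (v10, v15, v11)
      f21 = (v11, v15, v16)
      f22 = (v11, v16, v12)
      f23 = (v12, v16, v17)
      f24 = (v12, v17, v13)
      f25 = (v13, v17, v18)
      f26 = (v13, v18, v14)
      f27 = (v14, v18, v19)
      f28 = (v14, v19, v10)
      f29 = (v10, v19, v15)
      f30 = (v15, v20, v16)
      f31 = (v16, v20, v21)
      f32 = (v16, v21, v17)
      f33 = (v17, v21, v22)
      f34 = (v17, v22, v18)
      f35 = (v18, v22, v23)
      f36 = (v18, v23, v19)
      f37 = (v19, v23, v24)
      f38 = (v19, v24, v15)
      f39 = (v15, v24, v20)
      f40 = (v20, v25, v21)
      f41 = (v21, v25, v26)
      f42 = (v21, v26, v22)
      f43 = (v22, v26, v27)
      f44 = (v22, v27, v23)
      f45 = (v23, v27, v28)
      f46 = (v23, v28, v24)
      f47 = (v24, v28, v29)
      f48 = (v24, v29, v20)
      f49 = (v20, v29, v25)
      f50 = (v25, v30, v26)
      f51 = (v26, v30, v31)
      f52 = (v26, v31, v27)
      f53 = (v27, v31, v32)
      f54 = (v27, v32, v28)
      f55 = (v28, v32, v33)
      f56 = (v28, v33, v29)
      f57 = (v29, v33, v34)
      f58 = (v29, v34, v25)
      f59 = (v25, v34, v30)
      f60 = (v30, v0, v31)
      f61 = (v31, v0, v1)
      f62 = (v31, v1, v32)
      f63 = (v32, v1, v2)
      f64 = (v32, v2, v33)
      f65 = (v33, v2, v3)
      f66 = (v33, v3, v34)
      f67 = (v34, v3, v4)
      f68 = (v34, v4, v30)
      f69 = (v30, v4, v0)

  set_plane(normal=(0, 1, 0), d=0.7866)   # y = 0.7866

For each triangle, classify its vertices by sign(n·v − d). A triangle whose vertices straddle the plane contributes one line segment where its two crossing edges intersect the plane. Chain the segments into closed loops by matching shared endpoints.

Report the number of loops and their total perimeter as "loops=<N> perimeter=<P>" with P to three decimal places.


Straddling triangles (22 of 70):
  (v0,v5,v1) [-+-] → (2.0812, 0.7866, 0)–(1.88108, 0.7866, 0.275413)  len=0.3404
  (v1,v5,v6) [-++] → (1.88108, 0.7866, 0.275413)–(1.74261, 0.7866, 0.466)  len=0.2356
  (v1,v6,v2) [-+-] → (1.74261, 0.7866, 0.466)–(1.45461, 0.7866, 0.372417)  len=0.3028
  (v2,v6,v7) [-++] → (1.45461, 0.7866, 0.372417)–(1.19478, 0.7866, 0.288)  len=0.2732
  (v2,v7,v3) [-+-] → (1.19478, 0.7866, 0.288)–(1.19478, 0.7866, 0.0802692)  len=0.2077
  (v3,v7,v8) [-++] → (1.19478, 0.7866, 0.0802692)–(1.19478, 0.7866, -0.288)  len=0.3683
  (v3,v8,v4) [-+-] → (1.19478, 0.7866, -0.288)–(1.39234, 0.7866, -0.352195)  len=0.2077
  (v4,v8,v9) [-++] → (1.39234, 0.7866, -0.352195)–(1.74261, 0.7866, -0.466)  len=0.3683
  (v4,v9,v0) [-+-] → (1.74261, 0.7866, -0.466)–(1.92063, 0.7866, -0.221003)  len=0.3028
  (v0,v9,v5) [-++] → (1.92063, 0.7866, -0.221003)–(2.0812, 0.7866, 0)  len=0.2732
  (v12,v16,v17) [++-] → (-1.63334, 0.7866, 0.365763)–(-1.28754, 0.7866, 0.288)  len=0.3544
  (v12,v17,v13) [+-+] → (-1.28754, 0.7866, 0.288)–(-1.28754, 0.7866, 0.217768)  len=0.0702
  (v13,v17,v18) [+--] → (-1.28754, 0.7866, 0.217768)–(-1.28754, 0.7866, -0.288)  len=0.5058
  (v13,v18,v14) [+-+] → (-1.28754, 0.7866, -0.288)–(-1.34685, 0.7866, -0.301337)  len=0.0608
  (v14,v18,v19) [+-+] → (-1.34685, 0.7866, -0.301337)–(-1.63334, 0.7866, -0.365763)  len=0.2936
  (v15,v20,v16) [+-+] → (-2.2164, 0.7866, 0)–(-1.93184, 0.7866, 0.434633)  len=0.5195
  (v16,v20,v21) [+--] → (-1.93184, 0.7866, 0.434633)–(-1.9113, 0.7866, 0.466)  len=0.0375
  (v16,v21,v17) [+--] → (-1.9113, 0.7866, 0.466)–(-1.63334, 0.7866, 0.365763)  len=0.2955
  (v18,v23,v19) [--+] → (-1.87011, 0.7866, -0.451144)–(-1.63334, 0.7866, -0.365763)  len=0.2517
  (v19,v23,v24) [+--] → (-1.87011, 0.7866, -0.451144)–(-1.9113, 0.7866, -0.466)  len=0.0438
  (v19,v24,v15) [+-+] → (-1.9113, 0.7866, -0.466)–(-2.1733, 0.7866, -0.065828)  len=0.4783
  (v15,v24,v20) [+--] → (-2.1733, 0.7866, -0.065828)–(-2.2164, 0.7866, 0)  len=0.0787

Chained into 2 loop(s):
  loop 1: 10 segments, perimeter = 2.8801
  loop 2: 12 segments, perimeter = 2.9898
Total perimeter = 5.870

loops=2 perimeter=5.870


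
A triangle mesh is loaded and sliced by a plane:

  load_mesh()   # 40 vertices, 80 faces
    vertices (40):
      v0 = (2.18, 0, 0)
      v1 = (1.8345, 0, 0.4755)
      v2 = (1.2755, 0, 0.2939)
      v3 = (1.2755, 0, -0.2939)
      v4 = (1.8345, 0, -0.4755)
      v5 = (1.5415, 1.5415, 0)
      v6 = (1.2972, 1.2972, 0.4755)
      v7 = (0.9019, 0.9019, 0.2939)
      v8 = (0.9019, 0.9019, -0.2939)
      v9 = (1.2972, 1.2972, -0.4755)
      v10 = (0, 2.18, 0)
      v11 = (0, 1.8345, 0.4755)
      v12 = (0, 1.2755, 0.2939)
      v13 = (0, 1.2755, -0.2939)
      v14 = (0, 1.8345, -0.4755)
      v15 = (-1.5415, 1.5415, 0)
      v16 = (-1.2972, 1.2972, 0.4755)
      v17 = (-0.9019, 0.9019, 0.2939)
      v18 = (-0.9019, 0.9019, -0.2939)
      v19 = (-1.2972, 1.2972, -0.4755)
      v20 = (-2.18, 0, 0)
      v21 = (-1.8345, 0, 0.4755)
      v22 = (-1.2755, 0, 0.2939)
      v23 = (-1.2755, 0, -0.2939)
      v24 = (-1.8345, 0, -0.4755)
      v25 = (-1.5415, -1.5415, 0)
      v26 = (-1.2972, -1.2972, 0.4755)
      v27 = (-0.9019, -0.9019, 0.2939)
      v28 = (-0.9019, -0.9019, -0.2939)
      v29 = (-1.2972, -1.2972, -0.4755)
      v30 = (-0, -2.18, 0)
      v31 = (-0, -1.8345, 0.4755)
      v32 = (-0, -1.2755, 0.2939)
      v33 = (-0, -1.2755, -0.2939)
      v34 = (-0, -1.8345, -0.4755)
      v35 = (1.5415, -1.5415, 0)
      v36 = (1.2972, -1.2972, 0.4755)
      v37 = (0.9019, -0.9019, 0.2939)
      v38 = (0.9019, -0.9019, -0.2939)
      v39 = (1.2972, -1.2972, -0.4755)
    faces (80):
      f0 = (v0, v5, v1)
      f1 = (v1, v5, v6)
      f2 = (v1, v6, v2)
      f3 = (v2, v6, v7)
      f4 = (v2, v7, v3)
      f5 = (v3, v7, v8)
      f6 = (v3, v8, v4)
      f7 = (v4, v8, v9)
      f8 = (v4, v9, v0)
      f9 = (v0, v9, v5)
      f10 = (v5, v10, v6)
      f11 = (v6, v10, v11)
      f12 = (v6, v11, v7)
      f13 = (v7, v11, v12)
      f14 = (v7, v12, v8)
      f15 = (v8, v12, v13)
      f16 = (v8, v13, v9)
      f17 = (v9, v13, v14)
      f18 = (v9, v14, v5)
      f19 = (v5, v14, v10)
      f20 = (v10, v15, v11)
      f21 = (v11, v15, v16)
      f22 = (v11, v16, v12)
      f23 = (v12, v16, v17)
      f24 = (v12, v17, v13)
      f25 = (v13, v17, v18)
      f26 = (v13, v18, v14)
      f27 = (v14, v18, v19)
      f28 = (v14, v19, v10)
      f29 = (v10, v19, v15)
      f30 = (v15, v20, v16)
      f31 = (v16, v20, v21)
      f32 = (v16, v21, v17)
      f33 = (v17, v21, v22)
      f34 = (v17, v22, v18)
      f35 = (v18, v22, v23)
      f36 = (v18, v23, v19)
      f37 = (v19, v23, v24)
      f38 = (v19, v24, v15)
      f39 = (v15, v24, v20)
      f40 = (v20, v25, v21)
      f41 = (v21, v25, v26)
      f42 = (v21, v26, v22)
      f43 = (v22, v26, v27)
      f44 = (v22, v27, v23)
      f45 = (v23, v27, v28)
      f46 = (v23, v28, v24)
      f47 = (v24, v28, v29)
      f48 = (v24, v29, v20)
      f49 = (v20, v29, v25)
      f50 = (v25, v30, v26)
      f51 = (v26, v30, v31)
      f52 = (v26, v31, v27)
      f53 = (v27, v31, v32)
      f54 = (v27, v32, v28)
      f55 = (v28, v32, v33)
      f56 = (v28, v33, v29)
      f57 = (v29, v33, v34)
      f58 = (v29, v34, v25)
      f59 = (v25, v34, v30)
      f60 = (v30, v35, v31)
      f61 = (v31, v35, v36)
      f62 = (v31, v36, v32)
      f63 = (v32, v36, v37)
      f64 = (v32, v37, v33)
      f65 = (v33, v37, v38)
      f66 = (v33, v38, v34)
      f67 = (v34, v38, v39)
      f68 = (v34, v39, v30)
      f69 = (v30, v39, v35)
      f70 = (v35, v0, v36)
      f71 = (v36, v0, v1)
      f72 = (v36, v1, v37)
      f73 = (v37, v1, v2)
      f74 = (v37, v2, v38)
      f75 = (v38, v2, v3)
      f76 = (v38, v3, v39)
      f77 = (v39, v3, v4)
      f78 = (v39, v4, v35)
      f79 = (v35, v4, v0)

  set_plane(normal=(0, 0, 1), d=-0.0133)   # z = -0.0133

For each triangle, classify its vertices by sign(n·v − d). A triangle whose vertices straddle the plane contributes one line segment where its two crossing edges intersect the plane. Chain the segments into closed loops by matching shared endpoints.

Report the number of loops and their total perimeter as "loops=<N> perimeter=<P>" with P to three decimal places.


loops=2 perimeter=21.099

Straddling triangles (32 of 80):
  (v2,v7,v3) [++-] → (1.09715, 0.430543, -0.0133)–(1.2755, 0, -0.0133)  len=0.4660
  (v3,v7,v8) [-+-] → (1.09715, 0.430543, -0.0133)–(0.9019, 0.9019, -0.0133)  len=0.5102
  (v4,v9,v0) [--+] → (2.15531, 0.0362834, -0.0133)–(2.17034, 0, -0.0133)  len=0.0393
  (v0,v9,v5) [+-+] → (2.15531, 0.0362834, -0.0133)–(1.53467, 1.53467, -0.0133)  len=1.6218
  (v7,v12,v8) [++-] → (0.471357, 1.08025, -0.0133)–(0.9019, 0.9019, -0.0133)  len=0.4660
  (v8,v12,v13) [-+-] → (0.471357, 1.08025, -0.0133)–(0, 1.2755, -0.0133)  len=0.5102
  (v9,v14,v5) [--+] → (1.49838, 1.5497, -0.0133)–(1.53467, 1.53467, -0.0133)  len=0.0393
  (v5,v14,v10) [+-+] → (1.49838, 1.5497, -0.0133)–(0, 2.17034, -0.0133)  len=1.6218
  (v12,v17,v13) [++-] → (-0.430543, 1.09715, -0.0133)–(0, 1.2755, -0.0133)  len=0.4660
  (v13,v17,v18) [-+-] → (-0.430543, 1.09715, -0.0133)–(-0.9019, 0.9019, -0.0133)  len=0.5102
  (v14,v19,v10) [--+] → (-0.0362834, 2.15531, -0.0133)–(0, 2.17034, -0.0133)  len=0.0393
  (v10,v19,v15) [+-+] → (-0.0362834, 2.15531, -0.0133)–(-1.53467, 1.53467, -0.0133)  len=1.6218
  (v17,v22,v18) [++-] → (-1.08025, 0.471357, -0.0133)–(-0.9019, 0.9019, -0.0133)  len=0.4660
  (v18,v22,v23) [-+-] → (-1.08025, 0.471357, -0.0133)–(-1.2755, 0, -0.0133)  len=0.5102
  (v19,v24,v15) [--+] → (-1.5497, 1.49838, -0.0133)–(-1.53467, 1.53467, -0.0133)  len=0.0393
  (v15,v24,v20) [+-+] → (-1.5497, 1.49838, -0.0133)–(-2.17034, 0, -0.0133)  len=1.6218
  (v22,v27,v23) [++-] → (-1.09715, -0.430543, -0.0133)–(-1.2755, 0, -0.0133)  len=0.4660
  (v23,v27,v28) [-+-] → (-1.09715, -0.430543, -0.0133)–(-0.9019, -0.9019, -0.0133)  len=0.5102
  (v24,v29,v20) [--+] → (-2.15531, -0.0362834, -0.0133)–(-2.17034, 0, -0.0133)  len=0.0393
  (v20,v29,v25) [+-+] → (-2.15531, -0.0362834, -0.0133)–(-1.53467, -1.53467, -0.0133)  len=1.6218
  (v27,v32,v28) [++-] → (-0.471357, -1.08025, -0.0133)–(-0.9019, -0.9019, -0.0133)  len=0.4660
  (v28,v32,v33) [-+-] → (-0.471357, -1.08025, -0.0133)–(0, -1.2755, -0.0133)  len=0.5102
  (v29,v34,v25) [--+] → (-1.49838, -1.5497, -0.0133)–(-1.53467, -1.53467, -0.0133)  len=0.0393
  (v25,v34,v30) [+-+] → (-1.49838, -1.5497, -0.0133)–(0, -2.17034, -0.0133)  len=1.6218
  (v32,v37,v33) [++-] → (0.430543, -1.09715, -0.0133)–(0, -1.2755, -0.0133)  len=0.4660
  (v33,v37,v38) [-+-] → (0.430543, -1.09715, -0.0133)–(0.9019, -0.9019, -0.0133)  len=0.5102
  (v34,v39,v30) [--+] → (0.0362834, -2.15531, -0.0133)–(0, -2.17034, -0.0133)  len=0.0393
  (v30,v39,v35) [+-+] → (0.0362834, -2.15531, -0.0133)–(1.53467, -1.53467, -0.0133)  len=1.6218
  (v37,v2,v38) [++-] → (1.08025, -0.471357, -0.0133)–(0.9019, -0.9019, -0.0133)  len=0.4660
  (v38,v2,v3) [-+-] → (1.08025, -0.471357, -0.0133)–(1.2755, 0, -0.0133)  len=0.5102
  (v39,v4,v35) [--+] → (1.5497, -1.49838, -0.0133)–(1.53467, -1.53467, -0.0133)  len=0.0393
  (v35,v4,v0) [+-+] → (1.5497, -1.49838, -0.0133)–(2.17034, 0, -0.0133)  len=1.6218

Chained into 2 loop(s):
  loop 1: 16 segments, perimeter = 7.8097
  loop 2: 16 segments, perimeter = 13.2889
Total perimeter = 21.099


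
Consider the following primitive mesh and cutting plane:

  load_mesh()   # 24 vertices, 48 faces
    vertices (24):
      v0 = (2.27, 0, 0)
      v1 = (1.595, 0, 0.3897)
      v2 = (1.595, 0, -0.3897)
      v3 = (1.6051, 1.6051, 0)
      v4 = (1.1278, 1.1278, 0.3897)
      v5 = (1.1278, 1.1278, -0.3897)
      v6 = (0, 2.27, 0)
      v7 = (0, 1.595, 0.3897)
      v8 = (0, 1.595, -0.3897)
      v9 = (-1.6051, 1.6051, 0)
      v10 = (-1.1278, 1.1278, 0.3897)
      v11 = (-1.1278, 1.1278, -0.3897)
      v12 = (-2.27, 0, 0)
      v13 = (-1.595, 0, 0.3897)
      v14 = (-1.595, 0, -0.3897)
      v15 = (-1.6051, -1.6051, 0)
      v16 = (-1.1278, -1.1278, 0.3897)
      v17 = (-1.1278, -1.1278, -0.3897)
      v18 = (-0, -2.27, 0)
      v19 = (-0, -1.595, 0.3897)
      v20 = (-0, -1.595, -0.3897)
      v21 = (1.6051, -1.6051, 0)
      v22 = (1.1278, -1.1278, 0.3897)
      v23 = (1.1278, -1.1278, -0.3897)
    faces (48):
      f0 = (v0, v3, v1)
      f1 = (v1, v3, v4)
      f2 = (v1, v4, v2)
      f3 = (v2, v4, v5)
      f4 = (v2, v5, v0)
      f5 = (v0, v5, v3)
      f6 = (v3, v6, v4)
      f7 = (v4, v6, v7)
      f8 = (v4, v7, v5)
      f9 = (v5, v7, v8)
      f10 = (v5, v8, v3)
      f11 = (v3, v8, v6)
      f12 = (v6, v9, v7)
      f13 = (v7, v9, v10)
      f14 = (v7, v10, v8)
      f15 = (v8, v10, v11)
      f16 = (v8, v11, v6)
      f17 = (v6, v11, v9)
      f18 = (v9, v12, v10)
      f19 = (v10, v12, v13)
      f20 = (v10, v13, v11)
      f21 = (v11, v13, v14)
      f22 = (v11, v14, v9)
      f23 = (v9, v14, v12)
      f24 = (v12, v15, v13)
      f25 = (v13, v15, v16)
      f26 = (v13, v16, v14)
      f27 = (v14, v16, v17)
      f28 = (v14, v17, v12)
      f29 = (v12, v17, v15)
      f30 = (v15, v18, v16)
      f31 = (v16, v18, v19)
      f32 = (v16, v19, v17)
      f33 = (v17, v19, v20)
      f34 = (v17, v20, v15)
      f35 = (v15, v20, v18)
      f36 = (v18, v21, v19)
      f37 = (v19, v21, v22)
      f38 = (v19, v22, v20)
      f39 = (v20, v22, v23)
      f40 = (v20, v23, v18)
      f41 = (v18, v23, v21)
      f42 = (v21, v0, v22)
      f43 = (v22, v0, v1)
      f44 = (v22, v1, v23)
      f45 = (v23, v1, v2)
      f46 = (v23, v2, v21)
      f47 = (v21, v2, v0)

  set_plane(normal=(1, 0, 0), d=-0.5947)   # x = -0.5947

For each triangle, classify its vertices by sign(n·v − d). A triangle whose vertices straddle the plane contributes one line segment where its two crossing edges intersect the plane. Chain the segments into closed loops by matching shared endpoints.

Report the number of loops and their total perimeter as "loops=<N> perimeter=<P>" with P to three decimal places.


Straddling triangles (12 of 48):
  (v6,v9,v7) [+-+] → (-0.5947, 2.02365, 0)–(-0.5947, 1.59874, 0.245314)  len=0.4906
  (v7,v9,v10) [+--] → (-0.5947, 1.59874, 0.245314)–(-0.5947, 1.34864, 0.3897)  len=0.2888
  (v7,v10,v8) [+-+] → (-0.5947, 1.34864, 0.3897)–(-0.5947, 1.34864, 0.0212853)  len=0.3684
  (v8,v10,v11) [+--] → (-0.5947, 1.34864, 0.0212853)–(-0.5947, 1.34864, -0.3897)  len=0.4110
  (v8,v11,v6) [+-+] → (-0.5947, 1.34864, -0.3897)–(-0.5947, 1.66771, -0.205493)  len=0.3684
  (v6,v11,v9) [+--] → (-0.5947, 1.66771, -0.205493)–(-0.5947, 2.02365, 0)  len=0.4110
  (v15,v18,v16) [-+-] → (-0.5947, -2.02365, 0)–(-0.5947, -1.66771, 0.205493)  len=0.4110
  (v16,v18,v19) [-++] → (-0.5947, -1.66771, 0.205493)–(-0.5947, -1.34864, 0.3897)  len=0.3684
  (v16,v19,v17) [-+-] → (-0.5947, -1.34864, 0.3897)–(-0.5947, -1.34864, -0.0212853)  len=0.4110
  (v17,v19,v20) [-++] → (-0.5947, -1.34864, -0.0212853)–(-0.5947, -1.34864, -0.3897)  len=0.3684
  (v17,v20,v15) [-+-] → (-0.5947, -1.34864, -0.3897)–(-0.5947, -1.59874, -0.245314)  len=0.2888
  (v15,v20,v18) [-++] → (-0.5947, -1.59874, -0.245314)–(-0.5947, -2.02365, 0)  len=0.4906

Chained into 2 loop(s):
  loop 1: 6 segments, perimeter = 2.3383
  loop 2: 6 segments, perimeter = 2.3383
Total perimeter = 4.677

loops=2 perimeter=4.677


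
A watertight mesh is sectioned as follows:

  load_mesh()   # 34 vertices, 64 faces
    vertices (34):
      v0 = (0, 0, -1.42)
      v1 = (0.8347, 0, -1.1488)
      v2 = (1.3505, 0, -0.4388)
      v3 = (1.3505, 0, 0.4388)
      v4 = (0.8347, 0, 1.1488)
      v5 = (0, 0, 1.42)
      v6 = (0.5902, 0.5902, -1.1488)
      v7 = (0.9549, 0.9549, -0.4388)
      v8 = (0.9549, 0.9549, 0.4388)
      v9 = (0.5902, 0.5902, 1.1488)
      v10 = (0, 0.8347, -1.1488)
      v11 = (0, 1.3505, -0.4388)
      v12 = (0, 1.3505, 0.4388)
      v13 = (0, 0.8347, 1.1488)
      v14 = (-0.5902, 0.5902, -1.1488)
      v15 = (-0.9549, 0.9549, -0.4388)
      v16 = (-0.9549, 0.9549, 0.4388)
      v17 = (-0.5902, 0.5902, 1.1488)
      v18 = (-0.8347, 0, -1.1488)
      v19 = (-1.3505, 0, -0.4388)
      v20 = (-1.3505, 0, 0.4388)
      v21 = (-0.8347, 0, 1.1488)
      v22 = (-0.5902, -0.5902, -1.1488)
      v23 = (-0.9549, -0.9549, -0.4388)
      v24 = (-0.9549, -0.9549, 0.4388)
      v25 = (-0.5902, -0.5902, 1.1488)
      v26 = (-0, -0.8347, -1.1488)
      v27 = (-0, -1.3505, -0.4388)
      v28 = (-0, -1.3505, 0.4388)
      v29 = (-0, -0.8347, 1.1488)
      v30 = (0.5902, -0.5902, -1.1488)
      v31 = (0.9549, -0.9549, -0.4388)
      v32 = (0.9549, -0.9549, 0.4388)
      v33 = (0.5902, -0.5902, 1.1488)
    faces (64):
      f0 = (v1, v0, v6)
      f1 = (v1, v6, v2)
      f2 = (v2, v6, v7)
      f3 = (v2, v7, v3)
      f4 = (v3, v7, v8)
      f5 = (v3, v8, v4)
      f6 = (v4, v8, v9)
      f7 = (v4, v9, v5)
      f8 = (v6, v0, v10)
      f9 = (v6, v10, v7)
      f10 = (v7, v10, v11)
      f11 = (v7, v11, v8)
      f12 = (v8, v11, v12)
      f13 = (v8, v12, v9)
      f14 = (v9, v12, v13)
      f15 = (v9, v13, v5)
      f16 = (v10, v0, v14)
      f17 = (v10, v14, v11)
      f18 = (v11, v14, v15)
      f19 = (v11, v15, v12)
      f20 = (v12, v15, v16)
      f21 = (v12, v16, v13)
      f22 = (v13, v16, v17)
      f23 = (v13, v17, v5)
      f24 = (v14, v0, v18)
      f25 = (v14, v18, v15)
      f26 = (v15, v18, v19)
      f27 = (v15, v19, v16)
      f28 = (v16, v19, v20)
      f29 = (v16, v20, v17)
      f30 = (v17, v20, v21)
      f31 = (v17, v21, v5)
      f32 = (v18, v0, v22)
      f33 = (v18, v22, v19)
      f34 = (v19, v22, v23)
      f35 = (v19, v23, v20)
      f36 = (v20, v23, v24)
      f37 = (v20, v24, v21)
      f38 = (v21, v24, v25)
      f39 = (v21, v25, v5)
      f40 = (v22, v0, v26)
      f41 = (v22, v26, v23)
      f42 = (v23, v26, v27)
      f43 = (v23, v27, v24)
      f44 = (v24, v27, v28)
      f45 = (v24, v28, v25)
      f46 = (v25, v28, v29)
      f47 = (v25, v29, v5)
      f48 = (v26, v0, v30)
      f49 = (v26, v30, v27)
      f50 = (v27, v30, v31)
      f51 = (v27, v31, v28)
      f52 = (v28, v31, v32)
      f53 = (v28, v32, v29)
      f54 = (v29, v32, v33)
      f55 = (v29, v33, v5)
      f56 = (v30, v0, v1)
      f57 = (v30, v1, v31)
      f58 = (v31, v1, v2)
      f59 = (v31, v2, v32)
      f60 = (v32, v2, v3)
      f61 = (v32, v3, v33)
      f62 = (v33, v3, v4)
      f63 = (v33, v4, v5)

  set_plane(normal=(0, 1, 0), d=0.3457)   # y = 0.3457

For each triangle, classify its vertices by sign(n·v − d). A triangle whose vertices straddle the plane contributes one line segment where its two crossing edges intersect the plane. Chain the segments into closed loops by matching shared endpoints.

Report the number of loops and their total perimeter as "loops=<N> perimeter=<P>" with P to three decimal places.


Straddling triangles (20 of 64):
  (v1,v0,v6) [--+] → (0.3457, 0.3457, -1.26115)–(0.691488, 0.3457, -1.1488)  len=0.3636
  (v1,v6,v2) [-+-] → (0.691488, 0.3457, -1.1488)–(0.905167, 0.3457, -0.854671)  len=0.3636
  (v2,v6,v7) [-++] → (0.905167, 0.3457, -0.854671)–(1.20728, 0.3457, -0.4388)  len=0.5140
  (v2,v7,v3) [-+-] → (1.20728, 0.3457, -0.4388)–(1.20728, 0.3457, 0.121085)  len=0.5599
  (v3,v7,v8) [-++] → (1.20728, 0.3457, 0.121085)–(1.20728, 0.3457, 0.4388)  len=0.3177
  (v3,v8,v4) [-+-] → (1.20728, 0.3457, 0.4388)–(0.878216, 0.3457, 0.891761)  len=0.5599
  (v4,v8,v9) [-++] → (0.878216, 0.3457, 0.891761)–(0.691488, 0.3457, 1.1488)  len=0.3177
  (v4,v9,v5) [-+-] → (0.691488, 0.3457, 1.1488)–(0.3457, 0.3457, 1.26115)  len=0.3636
  (v6,v0,v10) [+-+] → (0.3457, 0.3457, -1.26115)–(0, 0.3457, -1.30768)  len=0.3488
  (v9,v13,v5) [++-] → (0, 0.3457, 1.30768)–(0.3457, 0.3457, 1.26115)  len=0.3488
  (v10,v0,v14) [+-+] → (0, 0.3457, -1.30768)–(-0.3457, 0.3457, -1.26115)  len=0.3488
  (v13,v17,v5) [++-] → (-0.3457, 0.3457, 1.26115)–(0, 0.3457, 1.30768)  len=0.3488
  (v14,v0,v18) [+--] → (-0.3457, 0.3457, -1.26115)–(-0.691488, 0.3457, -1.1488)  len=0.3636
  (v14,v18,v15) [+-+] → (-0.691488, 0.3457, -1.1488)–(-0.878216, 0.3457, -0.891761)  len=0.3177
  (v15,v18,v19) [+--] → (-0.878216, 0.3457, -0.891761)–(-1.20728, 0.3457, -0.4388)  len=0.5599
  (v15,v19,v16) [+-+] → (-1.20728, 0.3457, -0.4388)–(-1.20728, 0.3457, -0.121085)  len=0.3177
  (v16,v19,v20) [+--] → (-1.20728, 0.3457, -0.121085)–(-1.20728, 0.3457, 0.4388)  len=0.5599
  (v16,v20,v17) [+-+] → (-1.20728, 0.3457, 0.4388)–(-0.905167, 0.3457, 0.854671)  len=0.5140
  (v17,v20,v21) [+--] → (-0.905167, 0.3457, 0.854671)–(-0.691488, 0.3457, 1.1488)  len=0.3636
  (v17,v21,v5) [+--] → (-0.691488, 0.3457, 1.1488)–(-0.3457, 0.3457, 1.26115)  len=0.3636

Chained into 1 loop(s):
  loop 1: 20 segments, perimeter = 8.1151
Total perimeter = 8.115

loops=1 perimeter=8.115


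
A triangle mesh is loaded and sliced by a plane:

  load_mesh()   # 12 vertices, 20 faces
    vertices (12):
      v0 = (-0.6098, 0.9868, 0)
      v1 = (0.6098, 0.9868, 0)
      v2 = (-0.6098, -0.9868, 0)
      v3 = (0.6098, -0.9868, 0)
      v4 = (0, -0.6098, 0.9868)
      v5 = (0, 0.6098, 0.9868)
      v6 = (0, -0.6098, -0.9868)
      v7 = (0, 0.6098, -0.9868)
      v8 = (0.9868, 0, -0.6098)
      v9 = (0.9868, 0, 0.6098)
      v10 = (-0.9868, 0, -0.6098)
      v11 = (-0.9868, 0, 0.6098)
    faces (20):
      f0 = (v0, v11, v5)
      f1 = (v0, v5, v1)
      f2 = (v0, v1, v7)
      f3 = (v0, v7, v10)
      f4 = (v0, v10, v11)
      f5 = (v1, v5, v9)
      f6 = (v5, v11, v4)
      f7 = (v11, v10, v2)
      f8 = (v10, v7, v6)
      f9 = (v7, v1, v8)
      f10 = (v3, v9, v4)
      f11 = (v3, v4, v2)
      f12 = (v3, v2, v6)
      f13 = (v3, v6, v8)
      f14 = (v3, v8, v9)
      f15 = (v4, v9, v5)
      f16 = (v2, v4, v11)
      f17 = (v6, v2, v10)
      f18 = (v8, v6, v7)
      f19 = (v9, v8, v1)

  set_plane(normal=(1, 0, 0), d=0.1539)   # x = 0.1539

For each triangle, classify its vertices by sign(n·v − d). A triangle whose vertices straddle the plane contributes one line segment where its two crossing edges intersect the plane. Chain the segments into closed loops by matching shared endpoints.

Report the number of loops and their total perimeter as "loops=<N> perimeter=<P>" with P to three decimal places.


loops=1 perimeter=6.294

Straddling triangles (10 of 20):
  (v0,v5,v1) [--+] → (0.1539, 0.704946, 0.737754)–(0.1539, 0.9868, 0)  len=0.7898
  (v0,v1,v7) [-+-] → (0.1539, 0.9868, 0)–(0.1539, 0.704946, -0.737754)  len=0.7898
  (v1,v5,v9) [+-+] → (0.1539, 0.704946, 0.737754)–(0.1539, 0.514696, 0.928004)  len=0.2691
  (v7,v1,v8) [-++] → (0.1539, 0.704946, -0.737754)–(0.1539, 0.514696, -0.928004)  len=0.2691
  (v3,v9,v4) [++-] → (0.1539, -0.514696, 0.928004)–(0.1539, -0.704946, 0.737754)  len=0.2691
  (v3,v4,v2) [+--] → (0.1539, -0.704946, 0.737754)–(0.1539, -0.9868, 0)  len=0.7898
  (v3,v2,v6) [+--] → (0.1539, -0.9868, 0)–(0.1539, -0.704946, -0.737754)  len=0.7898
  (v3,v6,v8) [+-+] → (0.1539, -0.704946, -0.737754)–(0.1539, -0.514696, -0.928004)  len=0.2691
  (v4,v9,v5) [-+-] → (0.1539, -0.514696, 0.928004)–(0.1539, 0.514696, 0.928004)  len=1.0294
  (v8,v6,v7) [+--] → (0.1539, -0.514696, -0.928004)–(0.1539, 0.514696, -0.928004)  len=1.0294

Chained into 1 loop(s):
  loop 1: 10 segments, perimeter = 6.2940
Total perimeter = 6.294
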